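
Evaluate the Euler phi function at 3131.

Factor: 3131 = 31 · 101.
φ(3131) = (31−1) · (101−1) = 30 · 100 = 3000.

3000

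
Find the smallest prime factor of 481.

481 is odd.
Digit sum 13, not divisible by 3.
Ends in 1: not divisible by 5.
7: 481 = 7·68 + 5
11: 481 = 11·43 + 8
13: 481 = 13·37

13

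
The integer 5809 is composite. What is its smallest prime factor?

5809 is odd.
Digit sum 22, not divisible by 3.
Ends in 9: not divisible by 5.
7: 5809 = 7·829 + 6
11: 5809 = 11·528 + 1
13: 5809 = 13·446 + 11
17: 5809 = 17·341 + 12
19: 5809 = 19·305 + 14
23: 5809 = 23·252 + 13
29: 5809 = 29·200 + 9
31: 5809 = 31·187 + 12
37: 5809 = 37·157

37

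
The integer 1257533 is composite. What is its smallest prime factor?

83

1257533 is odd.
Digit sum 26, not divisible by 3.
Ends in 3: not divisible by 5.
7: 1257533 = 7·179647 + 4
11: 1257533 = 11·114321 + 2
13: 1257533 = 13·96733 + 4
17: 1257533 = 17·73972 + 9
19: 1257533 = 19·66185 + 18
23: 1257533 = 23·54675 + 8
29: 1257533 = 29·43363 + 6
31: 1257533 = 31·40565 + 18
37: 1257533 = 37·33987 + 14
41: 1257533 = 41·30671 + 22
43: 1257533 = 43·29244 + 41
47: 1257533 = 47·26756 + 1
53: 1257533 = 53·23727 + 2
59: 1257533 = 59·21314 + 7
61: 1257533 = 61·20615 + 18
67: 1257533 = 67·18769 + 10
71: 1257533 = 71·17711 + 52
73: 1257533 = 73·17226 + 35
79: 1257533 = 79·15918 + 11
83: 1257533 = 83·15151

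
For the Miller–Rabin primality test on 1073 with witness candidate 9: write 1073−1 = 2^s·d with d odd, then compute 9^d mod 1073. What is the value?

863

1073 − 1 = 1072 = 2^4 · 67, so d = 67.
9^1 ≡ 9 (mod 1073)
9^2 ≡ 9^2 = 81 ≡ 81 (mod 1073)
9^4 ≡ 81^2 = 6561 ≡ 123 (mod 1073)
9^8 ≡ 123^2 = 15129 ≡ 107 (mod 1073)
9^16 ≡ 107^2 = 11449 ≡ 719 (mod 1073)
9^32 ≡ 719^2 = 516961 ≡ 848 (mod 1073)
9^64 ≡ 848^2 = 719104 ≡ 194 (mod 1073)
67 = 64 + 2 + 1 in binary powers of 2.
So 9^67 ≡ 194 · 81 · 9 ≡ 863 (mod 1073).
Squaring chain: 863 → 107 → 719 → 848; never reaches −1, so base 9 is a Miller–Rabin witness that 1073 is composite.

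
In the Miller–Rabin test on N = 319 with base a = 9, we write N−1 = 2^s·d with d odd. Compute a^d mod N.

319 − 1 = 318 = 2^1 · 159, so d = 159.
9^1 ≡ 9 (mod 319)
9^2 ≡ 9^2 = 81 ≡ 81 (mod 319)
9^4 ≡ 81^2 = 6561 ≡ 181 (mod 319)
9^8 ≡ 181^2 = 32761 ≡ 223 (mod 319)
9^16 ≡ 223^2 = 49729 ≡ 284 (mod 319)
9^32 ≡ 284^2 = 80656 ≡ 268 (mod 319)
9^64 ≡ 268^2 = 71824 ≡ 49 (mod 319)
9^128 ≡ 49^2 = 2401 ≡ 168 (mod 319)
159 = 128 + 16 + 8 + 4 + 2 + 1 in binary powers of 2.
So 9^159 ≡ 168 · 284 · 223 · 181 · 81 · 9 ≡ 5 (mod 319).
Squaring chain: 5; never reaches −1, so base 9 is a Miller–Rabin witness that 319 is composite.

5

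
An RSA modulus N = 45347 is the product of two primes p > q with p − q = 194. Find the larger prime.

Since p = q + 194, we have 45347 = q(q + 194), so q² + 194q − 45347 = 0.
Discriminant: 194² + 4·45347 = 37636 + 181388 = 219024; √219024 = 468.
q = (−194 + 468)/2 = 137, and p = q + 194 = 331.
Check: 137 · 331 = 45347.

331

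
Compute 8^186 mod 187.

47

8^1 ≡ 8 (mod 187)
8^2 ≡ 8^2 = 64 ≡ 64 (mod 187)
8^4 ≡ 64^2 = 4096 ≡ 169 (mod 187)
8^8 ≡ 169^2 = 28561 ≡ 137 (mod 187)
8^16 ≡ 137^2 = 18769 ≡ 69 (mod 187)
8^32 ≡ 69^2 = 4761 ≡ 86 (mod 187)
8^64 ≡ 86^2 = 7396 ≡ 103 (mod 187)
8^128 ≡ 103^2 = 10609 ≡ 137 (mod 187)
186 = 128 + 32 + 16 + 8 + 2 in binary powers of 2.
So 8^186 ≡ 137 · 86 · 69 · 137 · 64 ≡ 47 (mod 187).
Since 47 ≠ 1, base 8 is a Fermat witness: 187 is composite.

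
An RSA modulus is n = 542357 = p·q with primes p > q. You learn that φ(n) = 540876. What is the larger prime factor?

823

φ(n) = (p−1)(q−1) = n − (p+q) + 1, so p + q = 542357 − 540876 + 1 = 1482.
p and q are the roots of t² − 1482t + 542357 = 0.
Discriminant: 1482² − 4·542357 = 2196324 − 2169428 = 26896; √26896 = 164.
q = (1482 − 164)/2 = 659, p = (1482 + 164)/2 = 823.
Check: 659 · 823 = 542357.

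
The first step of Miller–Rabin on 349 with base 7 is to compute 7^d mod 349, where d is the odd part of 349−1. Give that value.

349 − 1 = 348 = 2^2 · 87, so d = 87.
7^1 ≡ 7 (mod 349)
7^2 ≡ 7^2 = 49 ≡ 49 (mod 349)
7^4 ≡ 49^2 = 2401 ≡ 307 (mod 349)
7^8 ≡ 307^2 = 94249 ≡ 19 (mod 349)
7^16 ≡ 19^2 = 361 ≡ 12 (mod 349)
7^32 ≡ 12^2 = 144 ≡ 144 (mod 349)
7^64 ≡ 144^2 = 20736 ≡ 145 (mod 349)
87 = 64 + 16 + 4 + 2 + 1 in binary powers of 2.
So 7^87 ≡ 145 · 12 · 307 · 49 · 7 ≡ 136 (mod 349).
Squaring chain: 136 → 348; reaches −1, so base 7 does not prove 349 composite.

136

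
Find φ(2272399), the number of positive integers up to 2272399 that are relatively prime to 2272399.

2220000

Factor: 2272399 = 101 · 149 · 151.
φ(2272399) = (101−1) · (149−1) · (151−1) = 100 · 148 · 150 = 2220000.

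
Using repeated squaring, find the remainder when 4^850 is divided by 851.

4^1 ≡ 4 (mod 851)
4^2 ≡ 4^2 = 16 ≡ 16 (mod 851)
4^4 ≡ 16^2 = 256 ≡ 256 (mod 851)
4^8 ≡ 256^2 = 65536 ≡ 9 (mod 851)
4^16 ≡ 9^2 = 81 ≡ 81 (mod 851)
4^32 ≡ 81^2 = 6561 ≡ 604 (mod 851)
4^64 ≡ 604^2 = 364816 ≡ 588 (mod 851)
4^128 ≡ 588^2 = 345744 ≡ 238 (mod 851)
4^256 ≡ 238^2 = 56644 ≡ 478 (mod 851)
4^512 ≡ 478^2 = 228484 ≡ 416 (mod 851)
850 = 512 + 256 + 64 + 16 + 2 in binary powers of 2.
So 4^850 ≡ 416 · 478 · 588 · 81 · 16 ≡ 478 (mod 851).
Since 478 ≠ 1, base 4 is a Fermat witness: 851 is composite.

478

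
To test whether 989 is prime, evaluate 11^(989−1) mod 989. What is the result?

11^1 ≡ 11 (mod 989)
11^2 ≡ 11^2 = 121 ≡ 121 (mod 989)
11^4 ≡ 121^2 = 14641 ≡ 795 (mod 989)
11^8 ≡ 795^2 = 632025 ≡ 54 (mod 989)
11^16 ≡ 54^2 = 2916 ≡ 938 (mod 989)
11^32 ≡ 938^2 = 879844 ≡ 623 (mod 989)
11^64 ≡ 623^2 = 388129 ≡ 441 (mod 989)
11^128 ≡ 441^2 = 194481 ≡ 637 (mod 989)
11^256 ≡ 637^2 = 405769 ≡ 279 (mod 989)
11^512 ≡ 279^2 = 77841 ≡ 699 (mod 989)
988 = 512 + 256 + 128 + 64 + 16 + 8 + 4 in binary powers of 2.
So 11^988 ≡ 699 · 279 · 637 · 441 · 938 · 54 · 795 ≡ 441 (mod 989).
Since 441 ≠ 1, base 11 is a Fermat witness: 989 is composite.

441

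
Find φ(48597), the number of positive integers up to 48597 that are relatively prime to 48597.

31872

Factor: 48597 = 3 · 97 · 167.
φ(48597) = (3−1) · (97−1) · (167−1) = 2 · 96 · 166 = 31872.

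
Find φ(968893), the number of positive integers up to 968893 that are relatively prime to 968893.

Factor: 968893 = 53 · 101 · 181.
φ(968893) = (53−1) · (101−1) · (181−1) = 52 · 100 · 180 = 936000.

936000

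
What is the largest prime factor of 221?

17

221 = 13 · 17
17 is prime.
So 221 = 13 · 17; the largest prime factor is 17.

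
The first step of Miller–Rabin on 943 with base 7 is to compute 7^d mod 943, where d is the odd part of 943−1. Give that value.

429

943 − 1 = 942 = 2^1 · 471, so d = 471.
7^1 ≡ 7 (mod 943)
7^2 ≡ 7^2 = 49 ≡ 49 (mod 943)
7^4 ≡ 49^2 = 2401 ≡ 515 (mod 943)
7^8 ≡ 515^2 = 265225 ≡ 242 (mod 943)
7^16 ≡ 242^2 = 58564 ≡ 98 (mod 943)
7^32 ≡ 98^2 = 9604 ≡ 174 (mod 943)
7^64 ≡ 174^2 = 30276 ≡ 100 (mod 943)
7^128 ≡ 100^2 = 10000 ≡ 570 (mod 943)
7^256 ≡ 570^2 = 324900 ≡ 508 (mod 943)
471 = 256 + 128 + 64 + 16 + 4 + 2 + 1 in binary powers of 2.
So 7^471 ≡ 508 · 570 · 100 · 98 · 515 · 49 · 7 ≡ 429 (mod 943).
Squaring chain: 429; never reaches −1, so base 7 is a Miller–Rabin witness that 943 is composite.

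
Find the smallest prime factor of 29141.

29141 is odd.
Digit sum 17, not divisible by 3.
Ends in 1: not divisible by 5.
7: 29141 = 7·4163

7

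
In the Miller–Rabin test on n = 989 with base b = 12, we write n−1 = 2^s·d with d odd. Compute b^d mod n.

989 − 1 = 988 = 2^2 · 247, so d = 247.
12^1 ≡ 12 (mod 989)
12^2 ≡ 12^2 = 144 ≡ 144 (mod 989)
12^4 ≡ 144^2 = 20736 ≡ 956 (mod 989)
12^8 ≡ 956^2 = 913936 ≡ 100 (mod 989)
12^16 ≡ 100^2 = 10000 ≡ 110 (mod 989)
12^32 ≡ 110^2 = 12100 ≡ 232 (mod 989)
12^64 ≡ 232^2 = 53824 ≡ 418 (mod 989)
12^128 ≡ 418^2 = 174724 ≡ 660 (mod 989)
247 = 128 + 64 + 32 + 16 + 4 + 2 + 1 in binary powers of 2.
So 12^247 ≡ 660 · 418 · 232 · 110 · 956 · 144 · 12 ≡ 363 (mod 989).
Squaring chain: 363 → 232; never reaches −1, so base 12 is a Miller–Rabin witness that 989 is composite.

363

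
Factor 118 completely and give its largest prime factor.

118 = 2 · 59
59 is prime.
So 118 = 2 · 59; the largest prime factor is 59.

59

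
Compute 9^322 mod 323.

251

9^1 ≡ 9 (mod 323)
9^2 ≡ 9^2 = 81 ≡ 81 (mod 323)
9^4 ≡ 81^2 = 6561 ≡ 101 (mod 323)
9^8 ≡ 101^2 = 10201 ≡ 188 (mod 323)
9^16 ≡ 188^2 = 35344 ≡ 137 (mod 323)
9^32 ≡ 137^2 = 18769 ≡ 35 (mod 323)
9^64 ≡ 35^2 = 1225 ≡ 256 (mod 323)
9^128 ≡ 256^2 = 65536 ≡ 290 (mod 323)
9^256 ≡ 290^2 = 84100 ≡ 120 (mod 323)
322 = 256 + 64 + 2 in binary powers of 2.
So 9^322 ≡ 120 · 256 · 81 ≡ 251 (mod 323).
Since 251 ≠ 1, base 9 is a Fermat witness: 323 is composite.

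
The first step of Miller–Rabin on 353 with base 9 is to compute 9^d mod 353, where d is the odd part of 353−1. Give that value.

304

353 − 1 = 352 = 2^5 · 11, so d = 11.
9^1 ≡ 9 (mod 353)
9^2 ≡ 9^2 = 81 ≡ 81 (mod 353)
9^4 ≡ 81^2 = 6561 ≡ 207 (mod 353)
9^8 ≡ 207^2 = 42849 ≡ 136 (mod 353)
11 = 8 + 2 + 1 in binary powers of 2.
So 9^11 ≡ 136 · 81 · 9 ≡ 304 (mod 353).
Squaring chain: 304 → 283 → 311 → 352 → 1; reaches −1, so base 9 does not prove 353 composite.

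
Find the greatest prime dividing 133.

133 = 7 · 19
19 is prime.
So 133 = 7 · 19; the largest prime factor is 19.

19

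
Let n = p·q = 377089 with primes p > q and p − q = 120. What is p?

677

Since p = q + 120, we have 377089 = q(q + 120), so q² + 120q − 377089 = 0.
Discriminant: 120² + 4·377089 = 14400 + 1508356 = 1522756; √1522756 = 1234.
q = (−120 + 1234)/2 = 557, and p = q + 120 = 677.
Check: 557 · 677 = 377089.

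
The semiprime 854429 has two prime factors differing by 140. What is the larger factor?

Since p = q + 140, we have 854429 = q(q + 140), so q² + 140q − 854429 = 0.
Discriminant: 140² + 4·854429 = 19600 + 3417716 = 3437316; √3437316 = 1854.
q = (−140 + 1854)/2 = 857, and p = q + 140 = 997.
Check: 857 · 997 = 854429.

997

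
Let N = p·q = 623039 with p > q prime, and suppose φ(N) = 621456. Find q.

φ(n) = (p−1)(q−1) = n − (p+q) + 1, so p + q = 623039 − 621456 + 1 = 1584.
p and q are the roots of t² − 1584t + 623039 = 0.
Discriminant: 1584² − 4·623039 = 2509056 − 2492156 = 16900; √16900 = 130.
q = (1584 − 130)/2 = 727, p = (1584 + 130)/2 = 857.
Check: 727 · 857 = 623039.

727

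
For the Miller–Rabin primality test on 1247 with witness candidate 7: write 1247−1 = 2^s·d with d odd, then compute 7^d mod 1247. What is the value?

639

1247 − 1 = 1246 = 2^1 · 623, so d = 623.
7^1 ≡ 7 (mod 1247)
7^2 ≡ 7^2 = 49 ≡ 49 (mod 1247)
7^4 ≡ 49^2 = 2401 ≡ 1154 (mod 1247)
7^8 ≡ 1154^2 = 1331716 ≡ 1167 (mod 1247)
7^16 ≡ 1167^2 = 1361889 ≡ 165 (mod 1247)
7^32 ≡ 165^2 = 27225 ≡ 1038 (mod 1247)
7^64 ≡ 1038^2 = 1077444 ≡ 36 (mod 1247)
7^128 ≡ 36^2 = 1296 ≡ 49 (mod 1247)
7^256 ≡ 49^2 = 2401 ≡ 1154 (mod 1247)
7^512 ≡ 1154^2 = 1331716 ≡ 1167 (mod 1247)
623 = 512 + 64 + 32 + 8 + 4 + 2 + 1 in binary powers of 2.
So 7^623 ≡ 1167 · 36 · 1038 · 1167 · 1154 · 49 · 7 ≡ 639 (mod 1247).
Squaring chain: 639; never reaches −1, so base 7 is a Miller–Rabin witness that 1247 is composite.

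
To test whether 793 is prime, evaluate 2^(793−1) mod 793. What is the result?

131

2^1 ≡ 2 (mod 793)
2^2 ≡ 2^2 = 4 ≡ 4 (mod 793)
2^4 ≡ 4^2 = 16 ≡ 16 (mod 793)
2^8 ≡ 16^2 = 256 ≡ 256 (mod 793)
2^16 ≡ 256^2 = 65536 ≡ 510 (mod 793)
2^32 ≡ 510^2 = 260100 ≡ 789 (mod 793)
2^64 ≡ 789^2 = 622521 ≡ 16 (mod 793)
2^128 ≡ 16^2 = 256 ≡ 256 (mod 793)
2^256 ≡ 256^2 = 65536 ≡ 510 (mod 793)
2^512 ≡ 510^2 = 260100 ≡ 789 (mod 793)
792 = 512 + 256 + 16 + 8 in binary powers of 2.
So 2^792 ≡ 789 · 510 · 510 · 256 ≡ 131 (mod 793).
Since 131 ≠ 1, base 2 is a Fermat witness: 793 is composite.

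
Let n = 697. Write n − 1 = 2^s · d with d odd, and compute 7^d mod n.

386

697 − 1 = 696 = 2^3 · 87, so d = 87.
7^1 ≡ 7 (mod 697)
7^2 ≡ 7^2 = 49 ≡ 49 (mod 697)
7^4 ≡ 49^2 = 2401 ≡ 310 (mod 697)
7^8 ≡ 310^2 = 96100 ≡ 611 (mod 697)
7^16 ≡ 611^2 = 373321 ≡ 426 (mod 697)
7^32 ≡ 426^2 = 181476 ≡ 256 (mod 697)
7^64 ≡ 256^2 = 65536 ≡ 18 (mod 697)
87 = 64 + 16 + 4 + 2 + 1 in binary powers of 2.
So 7^87 ≡ 18 · 426 · 310 · 49 · 7 ≡ 386 (mod 697).
Squaring chain: 386 → 535 → 455; never reaches −1, so base 7 is a Miller–Rabin witness that 697 is composite.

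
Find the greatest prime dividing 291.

291 = 3 · 97
97 is prime.
So 291 = 3 · 97; the largest prime factor is 97.

97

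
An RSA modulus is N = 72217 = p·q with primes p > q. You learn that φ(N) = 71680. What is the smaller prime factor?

φ(n) = (p−1)(q−1) = n − (p+q) + 1, so p + q = 72217 − 71680 + 1 = 538.
p and q are the roots of t² − 538t + 72217 = 0.
Discriminant: 538² − 4·72217 = 289444 − 288868 = 576; √576 = 24.
q = (538 − 24)/2 = 257, p = (538 + 24)/2 = 281.
Check: 257 · 281 = 72217.

257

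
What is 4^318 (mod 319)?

4^1 ≡ 4 (mod 319)
4^2 ≡ 4^2 = 16 ≡ 16 (mod 319)
4^4 ≡ 16^2 = 256 ≡ 256 (mod 319)
4^8 ≡ 256^2 = 65536 ≡ 141 (mod 319)
4^16 ≡ 141^2 = 19881 ≡ 103 (mod 319)
4^32 ≡ 103^2 = 10609 ≡ 82 (mod 319)
4^64 ≡ 82^2 = 6724 ≡ 25 (mod 319)
4^128 ≡ 25^2 = 625 ≡ 306 (mod 319)
4^256 ≡ 306^2 = 93636 ≡ 169 (mod 319)
318 = 256 + 32 + 16 + 8 + 4 + 2 in binary powers of 2.
So 4^318 ≡ 169 · 82 · 103 · 141 · 256 · 16 ≡ 284 (mod 319).
Since 284 ≠ 1, base 4 is a Fermat witness: 319 is composite.

284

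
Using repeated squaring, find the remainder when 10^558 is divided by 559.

365

10^1 ≡ 10 (mod 559)
10^2 ≡ 10^2 = 100 ≡ 100 (mod 559)
10^4 ≡ 100^2 = 10000 ≡ 497 (mod 559)
10^8 ≡ 497^2 = 247009 ≡ 490 (mod 559)
10^16 ≡ 490^2 = 240100 ≡ 289 (mod 559)
10^32 ≡ 289^2 = 83521 ≡ 230 (mod 559)
10^64 ≡ 230^2 = 52900 ≡ 354 (mod 559)
10^128 ≡ 354^2 = 125316 ≡ 100 (mod 559)
10^256 ≡ 100^2 = 10000 ≡ 497 (mod 559)
10^512 ≡ 497^2 = 247009 ≡ 490 (mod 559)
558 = 512 + 32 + 8 + 4 + 2 in binary powers of 2.
So 10^558 ≡ 490 · 230 · 490 · 497 · 100 ≡ 365 (mod 559).
Since 365 ≠ 1, base 10 is a Fermat witness: 559 is composite.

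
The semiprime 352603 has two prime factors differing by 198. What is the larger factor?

Since p = q + 198, we have 352603 = q(q + 198), so q² + 198q − 352603 = 0.
Discriminant: 198² + 4·352603 = 39204 + 1410412 = 1449616; √1449616 = 1204.
q = (−198 + 1204)/2 = 503, and p = q + 198 = 701.
Check: 503 · 701 = 352603.

701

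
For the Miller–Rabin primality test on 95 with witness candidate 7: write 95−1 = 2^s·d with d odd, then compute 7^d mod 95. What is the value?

95 − 1 = 94 = 2^1 · 47, so d = 47.
7^1 ≡ 7 (mod 95)
7^2 ≡ 7^2 = 49 ≡ 49 (mod 95)
7^4 ≡ 49^2 = 2401 ≡ 26 (mod 95)
7^8 ≡ 26^2 = 676 ≡ 11 (mod 95)
7^16 ≡ 11^2 = 121 ≡ 26 (mod 95)
7^32 ≡ 26^2 = 676 ≡ 11 (mod 95)
47 = 32 + 8 + 4 + 2 + 1 in binary powers of 2.
So 7^47 ≡ 11 · 11 · 26 · 49 · 7 ≡ 68 (mod 95).
Squaring chain: 68; never reaches −1, so base 7 is a Miller–Rabin witness that 95 is composite.

68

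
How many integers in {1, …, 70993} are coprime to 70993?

63504

Factor: 70993 = 13 · 43 · 127.
φ(70993) = (13−1) · (43−1) · (127−1) = 12 · 42 · 126 = 63504.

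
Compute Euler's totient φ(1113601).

1073280

Factor: 1113601 = 41 · 157 · 173.
φ(1113601) = (41−1) · (157−1) · (173−1) = 40 · 156 · 172 = 1073280.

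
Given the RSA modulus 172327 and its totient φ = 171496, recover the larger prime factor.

φ(n) = (p−1)(q−1) = n − (p+q) + 1, so p + q = 172327 − 171496 + 1 = 832.
p and q are the roots of t² − 832t + 172327 = 0.
Discriminant: 832² − 4·172327 = 692224 − 689308 = 2916; √2916 = 54.
q = (832 − 54)/2 = 389, p = (832 + 54)/2 = 443.
Check: 389 · 443 = 172327.

443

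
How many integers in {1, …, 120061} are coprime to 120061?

Factor: 120061 = 19 · 71 · 89.
φ(120061) = (19−1) · (71−1) · (89−1) = 18 · 70 · 88 = 110880.

110880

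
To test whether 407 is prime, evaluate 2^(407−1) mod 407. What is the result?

284

2^1 ≡ 2 (mod 407)
2^2 ≡ 2^2 = 4 ≡ 4 (mod 407)
2^4 ≡ 4^2 = 16 ≡ 16 (mod 407)
2^8 ≡ 16^2 = 256 ≡ 256 (mod 407)
2^16 ≡ 256^2 = 65536 ≡ 9 (mod 407)
2^32 ≡ 9^2 = 81 ≡ 81 (mod 407)
2^64 ≡ 81^2 = 6561 ≡ 49 (mod 407)
2^128 ≡ 49^2 = 2401 ≡ 366 (mod 407)
2^256 ≡ 366^2 = 133956 ≡ 53 (mod 407)
406 = 256 + 128 + 16 + 4 + 2 in binary powers of 2.
So 2^406 ≡ 53 · 366 · 9 · 16 · 4 ≡ 284 (mod 407).
Since 284 ≠ 1, base 2 is a Fermat witness: 407 is composite.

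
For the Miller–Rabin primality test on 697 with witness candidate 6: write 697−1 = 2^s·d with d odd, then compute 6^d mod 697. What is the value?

439

697 − 1 = 696 = 2^3 · 87, so d = 87.
6^1 ≡ 6 (mod 697)
6^2 ≡ 6^2 = 36 ≡ 36 (mod 697)
6^4 ≡ 36^2 = 1296 ≡ 599 (mod 697)
6^8 ≡ 599^2 = 358801 ≡ 543 (mod 697)
6^16 ≡ 543^2 = 294849 ≡ 18 (mod 697)
6^32 ≡ 18^2 = 324 ≡ 324 (mod 697)
6^64 ≡ 324^2 = 104976 ≡ 426 (mod 697)
87 = 64 + 16 + 4 + 2 + 1 in binary powers of 2.
So 6^87 ≡ 426 · 18 · 599 · 36 · 6 ≡ 439 (mod 697).
Squaring chain: 439 → 349 → 523; never reaches −1, so base 6 is a Miller–Rabin witness that 697 is composite.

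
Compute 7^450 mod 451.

419

7^1 ≡ 7 (mod 451)
7^2 ≡ 7^2 = 49 ≡ 49 (mod 451)
7^4 ≡ 49^2 = 2401 ≡ 146 (mod 451)
7^8 ≡ 146^2 = 21316 ≡ 119 (mod 451)
7^16 ≡ 119^2 = 14161 ≡ 180 (mod 451)
7^32 ≡ 180^2 = 32400 ≡ 379 (mod 451)
7^64 ≡ 379^2 = 143641 ≡ 223 (mod 451)
7^128 ≡ 223^2 = 49729 ≡ 119 (mod 451)
7^256 ≡ 119^2 = 14161 ≡ 180 (mod 451)
450 = 256 + 128 + 64 + 2 in binary powers of 2.
So 7^450 ≡ 180 · 119 · 223 · 49 ≡ 419 (mod 451).
Since 419 ≠ 1, base 7 is a Fermat witness: 451 is composite.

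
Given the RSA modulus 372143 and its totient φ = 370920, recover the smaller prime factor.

φ(n) = (p−1)(q−1) = n − (p+q) + 1, so p + q = 372143 − 370920 + 1 = 1224.
p and q are the roots of t² − 1224t + 372143 = 0.
Discriminant: 1224² − 4·372143 = 1498176 − 1488572 = 9604; √9604 = 98.
q = (1224 − 98)/2 = 563, p = (1224 + 98)/2 = 661.
Check: 563 · 661 = 372143.

563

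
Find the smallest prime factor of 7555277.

7555277 is odd.
Digit sum 38, not divisible by 3.
Ends in 7: not divisible by 5.
7: 7555277 = 7·1079325 + 2
11: 7555277 = 11·686843 + 4
13: 7555277 = 13·581175 + 2
17: 7555277 = 17·444428 + 1
19: 7555277 = 19·397646 + 3
23: 7555277 = 23·328490 + 7
29: 7555277 = 29·260526 + 23
31: 7555277 = 31·243718 + 19
37: 7555277 = 37·204196 + 25
41: 7555277 = 41·184275 + 2
43: 7555277 = 43·175704 + 5
47: 7555277 = 47·160750 + 27
53: 7555277 = 53·142552 + 21
59: 7555277 = 59·128055 + 32
61: 7555277 = 61·123857

61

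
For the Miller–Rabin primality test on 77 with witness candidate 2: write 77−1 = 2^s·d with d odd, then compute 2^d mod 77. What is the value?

77 − 1 = 76 = 2^2 · 19, so d = 19.
2^1 ≡ 2 (mod 77)
2^2 ≡ 2^2 = 4 ≡ 4 (mod 77)
2^4 ≡ 4^2 = 16 ≡ 16 (mod 77)
2^8 ≡ 16^2 = 256 ≡ 25 (mod 77)
2^16 ≡ 25^2 = 625 ≡ 9 (mod 77)
19 = 16 + 2 + 1 in binary powers of 2.
So 2^19 ≡ 9 · 4 · 2 ≡ 72 (mod 77).
Squaring chain: 72 → 25; never reaches −1, so base 2 is a Miller–Rabin witness that 77 is composite.

72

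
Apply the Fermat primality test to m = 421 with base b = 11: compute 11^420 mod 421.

1

11^1 ≡ 11 (mod 421)
11^2 ≡ 11^2 = 121 ≡ 121 (mod 421)
11^4 ≡ 121^2 = 14641 ≡ 327 (mod 421)
11^8 ≡ 327^2 = 106929 ≡ 416 (mod 421)
11^16 ≡ 416^2 = 173056 ≡ 25 (mod 421)
11^32 ≡ 25^2 = 625 ≡ 204 (mod 421)
11^64 ≡ 204^2 = 41616 ≡ 358 (mod 421)
11^128 ≡ 358^2 = 128164 ≡ 180 (mod 421)
11^256 ≡ 180^2 = 32400 ≡ 404 (mod 421)
420 = 256 + 128 + 32 + 4 in binary powers of 2.
So 11^420 ≡ 404 · 180 · 204 · 327 ≡ 1 (mod 421).
Since the result is 1, base 11 gives no evidence that 421 is composite.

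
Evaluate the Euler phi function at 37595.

Factor: 37595 = 5 · 73 · 103.
φ(37595) = (5−1) · (73−1) · (103−1) = 4 · 72 · 102 = 29376.

29376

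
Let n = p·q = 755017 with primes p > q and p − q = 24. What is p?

881

Since p = q + 24, we have 755017 = q(q + 24), so q² + 24q − 755017 = 0.
Discriminant: 24² + 4·755017 = 576 + 3020068 = 3020644; √3020644 = 1738.
q = (−24 + 1738)/2 = 857, and p = q + 24 = 881.
Check: 857 · 881 = 755017.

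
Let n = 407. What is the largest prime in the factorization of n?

37

407 = 11 · 37
37 is prime.
So 407 = 11 · 37; the largest prime factor is 37.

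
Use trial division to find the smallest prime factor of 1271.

31

1271 is odd.
Digit sum 11, not divisible by 3.
Ends in 1: not divisible by 5.
7: 1271 = 7·181 + 4
11: 1271 = 11·115 + 6
13: 1271 = 13·97 + 10
17: 1271 = 17·74 + 13
19: 1271 = 19·66 + 17
23: 1271 = 23·55 + 6
29: 1271 = 29·43 + 24
31: 1271 = 31·41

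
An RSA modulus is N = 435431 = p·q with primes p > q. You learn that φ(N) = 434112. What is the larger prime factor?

φ(n) = (p−1)(q−1) = n − (p+q) + 1, so p + q = 435431 − 434112 + 1 = 1320.
p and q are the roots of t² − 1320t + 435431 = 0.
Discriminant: 1320² − 4·435431 = 1742400 − 1741724 = 676; √676 = 26.
q = (1320 − 26)/2 = 647, p = (1320 + 26)/2 = 673.
Check: 647 · 673 = 435431.

673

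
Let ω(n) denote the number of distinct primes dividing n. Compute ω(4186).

4

4186 = 2 · 2093
2093 = 7 · 299
299 = 13 · 23
4186 = 2 · 7 · 13 · 23, which has 4 distinct prime factors.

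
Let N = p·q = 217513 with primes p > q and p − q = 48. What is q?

Since p = q + 48, we have 217513 = q(q + 48), so q² + 48q − 217513 = 0.
Discriminant: 48² + 4·217513 = 2304 + 870052 = 872356; √872356 = 934.
q = (−48 + 934)/2 = 443, and p = q + 48 = 491.
Check: 443 · 491 = 217513.

443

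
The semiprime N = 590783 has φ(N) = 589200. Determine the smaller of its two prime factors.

φ(n) = (p−1)(q−1) = n − (p+q) + 1, so p + q = 590783 − 589200 + 1 = 1584.
p and q are the roots of t² − 1584t + 590783 = 0.
Discriminant: 1584² − 4·590783 = 2509056 − 2363132 = 145924; √145924 = 382.
q = (1584 − 382)/2 = 601, p = (1584 + 382)/2 = 983.
Check: 601 · 983 = 590783.

601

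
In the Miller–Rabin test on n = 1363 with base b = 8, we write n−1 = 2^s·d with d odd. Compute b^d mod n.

943

1363 − 1 = 1362 = 2^1 · 681, so d = 681.
8^1 ≡ 8 (mod 1363)
8^2 ≡ 8^2 = 64 ≡ 64 (mod 1363)
8^4 ≡ 64^2 = 4096 ≡ 7 (mod 1363)
8^8 ≡ 7^2 = 49 ≡ 49 (mod 1363)
8^16 ≡ 49^2 = 2401 ≡ 1038 (mod 1363)
8^32 ≡ 1038^2 = 1077444 ≡ 674 (mod 1363)
8^64 ≡ 674^2 = 454276 ≡ 397 (mod 1363)
8^128 ≡ 397^2 = 157609 ≡ 864 (mod 1363)
8^256 ≡ 864^2 = 746496 ≡ 935 (mod 1363)
8^512 ≡ 935^2 = 874225 ≡ 542 (mod 1363)
681 = 512 + 128 + 32 + 8 + 1 in binary powers of 2.
So 8^681 ≡ 542 · 864 · 674 · 49 · 8 ≡ 943 (mod 1363).
Squaring chain: 943; never reaches −1, so base 8 is a Miller–Rabin witness that 1363 is composite.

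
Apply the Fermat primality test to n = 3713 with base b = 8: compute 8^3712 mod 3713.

8^1 ≡ 8 (mod 3713)
8^2 ≡ 8^2 = 64 ≡ 64 (mod 3713)
8^4 ≡ 64^2 = 4096 ≡ 383 (mod 3713)
8^8 ≡ 383^2 = 146689 ≡ 1882 (mod 3713)
8^16 ≡ 1882^2 = 3541924 ≡ 3435 (mod 3713)
8^32 ≡ 3435^2 = 11799225 ≡ 3024 (mod 3713)
8^64 ≡ 3024^2 = 9144576 ≡ 3170 (mod 3713)
8^128 ≡ 3170^2 = 10048900 ≡ 1522 (mod 3713)
8^256 ≡ 1522^2 = 2316484 ≡ 3285 (mod 3713)
8^512 ≡ 3285^2 = 10791225 ≡ 1247 (mod 3713)
8^1024 ≡ 1247^2 = 1555009 ≡ 2975 (mod 3713)
8^2048 ≡ 2975^2 = 8850625 ≡ 2546 (mod 3713)
3712 = 2048 + 1024 + 512 + 128 in binary powers of 2.
So 8^3712 ≡ 2546 · 2975 · 1247 · 1522 ≡ 3494 (mod 3713).
Since 3494 ≠ 1, base 8 is a Fermat witness: 3713 is composite.

3494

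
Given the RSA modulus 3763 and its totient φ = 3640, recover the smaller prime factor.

φ(n) = (p−1)(q−1) = n − (p+q) + 1, so p + q = 3763 − 3640 + 1 = 124.
p and q are the roots of t² − 124t + 3763 = 0.
Discriminant: 124² − 4·3763 = 15376 − 15052 = 324; √324 = 18.
q = (124 − 18)/2 = 53, p = (124 + 18)/2 = 71.
Check: 53 · 71 = 3763.

53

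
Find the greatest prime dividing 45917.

45917 = 17 · 2701
2701 = 37 · 73
73 is prime.
So 45917 = 17 · 37 · 73; the largest prime factor is 73.

73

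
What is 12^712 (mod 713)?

100

12^1 ≡ 12 (mod 713)
12^2 ≡ 12^2 = 144 ≡ 144 (mod 713)
12^4 ≡ 144^2 = 20736 ≡ 59 (mod 713)
12^8 ≡ 59^2 = 3481 ≡ 629 (mod 713)
12^16 ≡ 629^2 = 395641 ≡ 639 (mod 713)
12^32 ≡ 639^2 = 408321 ≡ 485 (mod 713)
12^64 ≡ 485^2 = 235225 ≡ 648 (mod 713)
12^128 ≡ 648^2 = 419904 ≡ 660 (mod 713)
12^256 ≡ 660^2 = 435600 ≡ 670 (mod 713)
12^512 ≡ 670^2 = 448900 ≡ 423 (mod 713)
712 = 512 + 128 + 64 + 8 in binary powers of 2.
So 12^712 ≡ 423 · 660 · 648 · 629 ≡ 100 (mod 713).
Since 100 ≠ 1, base 12 is a Fermat witness: 713 is composite.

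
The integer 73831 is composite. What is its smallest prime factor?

73831 is odd.
Digit sum 22, not divisible by 3.
Ends in 1: not divisible by 5.
7: 73831 = 7·10547 + 2
11: 73831 = 11·6711 + 10
13: 73831 = 13·5679 + 4
17: 73831 = 17·4343

17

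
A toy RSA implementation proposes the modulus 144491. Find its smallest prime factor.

31

144491 is odd.
Digit sum 23, not divisible by 3.
Ends in 1: not divisible by 5.
7: 144491 = 7·20641 + 4
11: 144491 = 11·13135 + 6
13: 144491 = 13·11114 + 9
17: 144491 = 17·8499 + 8
19: 144491 = 19·7604 + 15
23: 144491 = 23·6282 + 5
29: 144491 = 29·4982 + 13
31: 144491 = 31·4661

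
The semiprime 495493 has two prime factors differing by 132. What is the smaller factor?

641

Since p = q + 132, we have 495493 = q(q + 132), so q² + 132q − 495493 = 0.
Discriminant: 132² + 4·495493 = 17424 + 1981972 = 1999396; √1999396 = 1414.
q = (−132 + 1414)/2 = 641, and p = q + 132 = 773.
Check: 641 · 773 = 495493.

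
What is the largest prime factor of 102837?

102837 = 3 · 34279
34279 = 7 · 4897
4897 = 59 · 83
83 is prime.
So 102837 = 3 · 7 · 59 · 83; the largest prime factor is 83.

83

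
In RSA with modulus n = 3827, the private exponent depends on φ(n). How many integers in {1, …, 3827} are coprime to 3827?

3696

Factor: 3827 = 43 · 89.
φ(3827) = (43−1) · (89−1) = 42 · 88 = 3696.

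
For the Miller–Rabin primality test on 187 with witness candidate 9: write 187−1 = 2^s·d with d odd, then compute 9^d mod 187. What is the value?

25

187 − 1 = 186 = 2^1 · 93, so d = 93.
9^1 ≡ 9 (mod 187)
9^2 ≡ 9^2 = 81 ≡ 81 (mod 187)
9^4 ≡ 81^2 = 6561 ≡ 16 (mod 187)
9^8 ≡ 16^2 = 256 ≡ 69 (mod 187)
9^16 ≡ 69^2 = 4761 ≡ 86 (mod 187)
9^32 ≡ 86^2 = 7396 ≡ 103 (mod 187)
9^64 ≡ 103^2 = 10609 ≡ 137 (mod 187)
93 = 64 + 16 + 8 + 4 + 1 in binary powers of 2.
So 9^93 ≡ 137 · 86 · 69 · 16 · 9 ≡ 25 (mod 187).
Squaring chain: 25; never reaches −1, so base 9 is a Miller–Rabin witness that 187 is composite.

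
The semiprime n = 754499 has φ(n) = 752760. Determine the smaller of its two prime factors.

821

φ(n) = (p−1)(q−1) = n − (p+q) + 1, so p + q = 754499 − 752760 + 1 = 1740.
p and q are the roots of t² − 1740t + 754499 = 0.
Discriminant: 1740² − 4·754499 = 3027600 − 3017996 = 9604; √9604 = 98.
q = (1740 − 98)/2 = 821, p = (1740 + 98)/2 = 919.
Check: 821 · 919 = 754499.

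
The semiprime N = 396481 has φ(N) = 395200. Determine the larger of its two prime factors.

761

φ(n) = (p−1)(q−1) = n − (p+q) + 1, so p + q = 396481 − 395200 + 1 = 1282.
p and q are the roots of t² − 1282t + 396481 = 0.
Discriminant: 1282² − 4·396481 = 1643524 − 1585924 = 57600; √57600 = 240.
q = (1282 − 240)/2 = 521, p = (1282 + 240)/2 = 761.
Check: 521 · 761 = 396481.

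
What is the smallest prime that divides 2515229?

59

2515229 is odd.
Digit sum 26, not divisible by 3.
Ends in 9: not divisible by 5.
7: 2515229 = 7·359318 + 3
11: 2515229 = 11·228657 + 2
13: 2515229 = 13·193479 + 2
17: 2515229 = 17·147954 + 11
19: 2515229 = 19·132380 + 9
23: 2515229 = 23·109357 + 18
29: 2515229 = 29·86732 + 1
31: 2515229 = 31·81136 + 13
37: 2515229 = 37·67979 + 6
41: 2515229 = 41·61347 + 2
43: 2515229 = 43·58493 + 30
47: 2515229 = 47·53515 + 24
53: 2515229 = 53·47457 + 8
59: 2515229 = 59·42631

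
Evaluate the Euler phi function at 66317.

Factor: 66317 = 17 · 47 · 83.
φ(66317) = (17−1) · (47−1) · (83−1) = 16 · 46 · 82 = 60352.

60352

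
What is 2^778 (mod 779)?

605

2^1 ≡ 2 (mod 779)
2^2 ≡ 2^2 = 4 ≡ 4 (mod 779)
2^4 ≡ 4^2 = 16 ≡ 16 (mod 779)
2^8 ≡ 16^2 = 256 ≡ 256 (mod 779)
2^16 ≡ 256^2 = 65536 ≡ 100 (mod 779)
2^32 ≡ 100^2 = 10000 ≡ 652 (mod 779)
2^64 ≡ 652^2 = 425104 ≡ 549 (mod 779)
2^128 ≡ 549^2 = 301401 ≡ 707 (mod 779)
2^256 ≡ 707^2 = 499849 ≡ 510 (mod 779)
2^512 ≡ 510^2 = 260100 ≡ 693 (mod 779)
778 = 512 + 256 + 8 + 2 in binary powers of 2.
So 2^778 ≡ 693 · 510 · 256 · 4 ≡ 605 (mod 779).
Since 605 ≠ 1, base 2 is a Fermat witness: 779 is composite.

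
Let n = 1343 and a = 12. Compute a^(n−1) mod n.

168

12^1 ≡ 12 (mod 1343)
12^2 ≡ 12^2 = 144 ≡ 144 (mod 1343)
12^4 ≡ 144^2 = 20736 ≡ 591 (mod 1343)
12^8 ≡ 591^2 = 349281 ≡ 101 (mod 1343)
12^16 ≡ 101^2 = 10201 ≡ 800 (mod 1343)
12^32 ≡ 800^2 = 640000 ≡ 732 (mod 1343)
12^64 ≡ 732^2 = 535824 ≡ 1310 (mod 1343)
12^128 ≡ 1310^2 = 1716100 ≡ 1089 (mod 1343)
12^256 ≡ 1089^2 = 1185921 ≡ 52 (mod 1343)
12^512 ≡ 52^2 = 2704 ≡ 18 (mod 1343)
12^1024 ≡ 18^2 = 324 ≡ 324 (mod 1343)
1342 = 1024 + 256 + 32 + 16 + 8 + 4 + 2 in binary powers of 2.
So 12^1342 ≡ 324 · 52 · 732 · 800 · 101 · 591 · 144 ≡ 168 (mod 1343).
Since 168 ≠ 1, base 12 is a Fermat witness: 1343 is composite.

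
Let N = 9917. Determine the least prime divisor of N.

47

9917 is odd.
Digit sum 26, not divisible by 3.
Ends in 7: not divisible by 5.
7: 9917 = 7·1416 + 5
11: 9917 = 11·901 + 6
13: 9917 = 13·762 + 11
17: 9917 = 17·583 + 6
19: 9917 = 19·521 + 18
23: 9917 = 23·431 + 4
29: 9917 = 29·341 + 28
31: 9917 = 31·319 + 28
37: 9917 = 37·268 + 1
41: 9917 = 41·241 + 36
43: 9917 = 43·230 + 27
47: 9917 = 47·211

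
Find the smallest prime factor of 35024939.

71

35024939 is odd.
Digit sum 35, not divisible by 3.
Ends in 9: not divisible by 5.
7: 35024939 = 7·5003562 + 5
11: 35024939 = 11·3184085 + 4
13: 35024939 = 13·2694226 + 1
17: 35024939 = 17·2060290 + 9
19: 35024939 = 19·1843417 + 16
23: 35024939 = 23·1522823 + 10
29: 35024939 = 29·1207756 + 15
31: 35024939 = 31·1129836 + 23
37: 35024939 = 37·946619 + 36
41: 35024939 = 41·854266 + 33
43: 35024939 = 43·814533 + 20
47: 35024939 = 47·745211 + 22
53: 35024939 = 53·660847 + 48
59: 35024939 = 59·593643 + 2
61: 35024939 = 61·574179 + 20
67: 35024939 = 67·522760 + 19
71: 35024939 = 71·493309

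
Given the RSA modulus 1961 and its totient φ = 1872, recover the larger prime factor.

53

φ(n) = (p−1)(q−1) = n − (p+q) + 1, so p + q = 1961 − 1872 + 1 = 90.
p and q are the roots of t² − 90t + 1961 = 0.
Discriminant: 90² − 4·1961 = 8100 − 7844 = 256; √256 = 16.
q = (90 − 16)/2 = 37, p = (90 + 16)/2 = 53.
Check: 37 · 53 = 1961.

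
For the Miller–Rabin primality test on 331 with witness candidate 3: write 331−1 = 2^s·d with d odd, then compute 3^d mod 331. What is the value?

331 − 1 = 330 = 2^1 · 165, so d = 165.
3^1 ≡ 3 (mod 331)
3^2 ≡ 3^2 = 9 ≡ 9 (mod 331)
3^4 ≡ 9^2 = 81 ≡ 81 (mod 331)
3^8 ≡ 81^2 = 6561 ≡ 272 (mod 331)
3^16 ≡ 272^2 = 73984 ≡ 171 (mod 331)
3^32 ≡ 171^2 = 29241 ≡ 113 (mod 331)
3^64 ≡ 113^2 = 12769 ≡ 191 (mod 331)
3^128 ≡ 191^2 = 36481 ≡ 71 (mod 331)
165 = 128 + 32 + 4 + 1 in binary powers of 2.
So 3^165 ≡ 71 · 113 · 81 · 3 ≡ 330 (mod 331).
Since 3^d ≡ 330 (mod 331), base 3 does not prove 331 composite.

330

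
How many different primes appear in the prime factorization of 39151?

39151 = 7^2 · 799
799 = 17 · 47
39151 = 7^2 · 17 · 47, which has 3 distinct prime factors.

3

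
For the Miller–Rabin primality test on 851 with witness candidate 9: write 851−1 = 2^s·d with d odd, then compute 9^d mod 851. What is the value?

303

851 − 1 = 850 = 2^1 · 425, so d = 425.
9^1 ≡ 9 (mod 851)
9^2 ≡ 9^2 = 81 ≡ 81 (mod 851)
9^4 ≡ 81^2 = 6561 ≡ 604 (mod 851)
9^8 ≡ 604^2 = 364816 ≡ 588 (mod 851)
9^16 ≡ 588^2 = 345744 ≡ 238 (mod 851)
9^32 ≡ 238^2 = 56644 ≡ 478 (mod 851)
9^64 ≡ 478^2 = 228484 ≡ 416 (mod 851)
9^128 ≡ 416^2 = 173056 ≡ 303 (mod 851)
9^256 ≡ 303^2 = 91809 ≡ 752 (mod 851)
425 = 256 + 128 + 32 + 8 + 1 in binary powers of 2.
So 9^425 ≡ 752 · 303 · 478 · 588 · 9 ≡ 303 (mod 851).
Squaring chain: 303; never reaches −1, so base 9 is a Miller–Rabin witness that 851 is composite.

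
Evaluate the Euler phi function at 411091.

390720

Factor: 411091 = 31 · 89 · 149.
φ(411091) = (31−1) · (89−1) · (149−1) = 30 · 88 · 148 = 390720.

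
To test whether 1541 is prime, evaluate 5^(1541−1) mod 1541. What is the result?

5^1 ≡ 5 (mod 1541)
5^2 ≡ 5^2 = 25 ≡ 25 (mod 1541)
5^4 ≡ 25^2 = 625 ≡ 625 (mod 1541)
5^8 ≡ 625^2 = 390625 ≡ 752 (mod 1541)
5^16 ≡ 752^2 = 565504 ≡ 1498 (mod 1541)
5^32 ≡ 1498^2 = 2244004 ≡ 308 (mod 1541)
5^64 ≡ 308^2 = 94864 ≡ 863 (mod 1541)
5^128 ≡ 863^2 = 744769 ≡ 466 (mod 1541)
5^256 ≡ 466^2 = 217156 ≡ 1416 (mod 1541)
5^512 ≡ 1416^2 = 2005056 ≡ 215 (mod 1541)
5^1024 ≡ 215^2 = 46225 ≡ 1536 (mod 1541)
1540 = 1024 + 512 + 4 in binary powers of 2.
So 5^1540 ≡ 1536 · 215 · 625 ≡ 1 (mod 1541).
Since the result is 1, base 5 gives no evidence that 1541 is composite.

1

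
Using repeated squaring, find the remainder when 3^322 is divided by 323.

3^1 ≡ 3 (mod 323)
3^2 ≡ 3^2 = 9 ≡ 9 (mod 323)
3^4 ≡ 9^2 = 81 ≡ 81 (mod 323)
3^8 ≡ 81^2 = 6561 ≡ 101 (mod 323)
3^16 ≡ 101^2 = 10201 ≡ 188 (mod 323)
3^32 ≡ 188^2 = 35344 ≡ 137 (mod 323)
3^64 ≡ 137^2 = 18769 ≡ 35 (mod 323)
3^128 ≡ 35^2 = 1225 ≡ 256 (mod 323)
3^256 ≡ 256^2 = 65536 ≡ 290 (mod 323)
322 = 256 + 64 + 2 in binary powers of 2.
So 3^322 ≡ 290 · 35 · 9 ≡ 264 (mod 323).
Since 264 ≠ 1, base 3 is a Fermat witness: 323 is composite.

264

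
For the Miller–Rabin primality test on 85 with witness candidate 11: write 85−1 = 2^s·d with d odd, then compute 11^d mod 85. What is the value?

85 − 1 = 84 = 2^2 · 21, so d = 21.
11^1 ≡ 11 (mod 85)
11^2 ≡ 11^2 = 121 ≡ 36 (mod 85)
11^4 ≡ 36^2 = 1296 ≡ 21 (mod 85)
11^8 ≡ 21^2 = 441 ≡ 16 (mod 85)
11^16 ≡ 16^2 = 256 ≡ 1 (mod 85)
21 = 16 + 4 + 1 in binary powers of 2.
So 11^21 ≡ 1 · 21 · 11 ≡ 61 (mod 85).
Squaring chain: 61 → 66; never reaches −1, so base 11 is a Miller–Rabin witness that 85 is composite.

61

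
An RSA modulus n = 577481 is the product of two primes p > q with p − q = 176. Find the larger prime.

Since p = q + 176, we have 577481 = q(q + 176), so q² + 176q − 577481 = 0.
Discriminant: 176² + 4·577481 = 30976 + 2309924 = 2340900; √2340900 = 1530.
q = (−176 + 1530)/2 = 677, and p = q + 176 = 853.
Check: 677 · 853 = 577481.

853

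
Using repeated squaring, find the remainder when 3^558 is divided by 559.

391

3^1 ≡ 3 (mod 559)
3^2 ≡ 3^2 = 9 ≡ 9 (mod 559)
3^4 ≡ 9^2 = 81 ≡ 81 (mod 559)
3^8 ≡ 81^2 = 6561 ≡ 412 (mod 559)
3^16 ≡ 412^2 = 169744 ≡ 367 (mod 559)
3^32 ≡ 367^2 = 134689 ≡ 529 (mod 559)
3^64 ≡ 529^2 = 279841 ≡ 341 (mod 559)
3^128 ≡ 341^2 = 116281 ≡ 9 (mod 559)
3^256 ≡ 9^2 = 81 ≡ 81 (mod 559)
3^512 ≡ 81^2 = 6561 ≡ 412 (mod 559)
558 = 512 + 32 + 8 + 4 + 2 in binary powers of 2.
So 3^558 ≡ 412 · 529 · 412 · 81 · 9 ≡ 391 (mod 559).
Since 391 ≠ 1, base 3 is a Fermat witness: 559 is composite.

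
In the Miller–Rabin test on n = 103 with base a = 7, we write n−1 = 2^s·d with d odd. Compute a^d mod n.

1

103 − 1 = 102 = 2^1 · 51, so d = 51.
7^1 ≡ 7 (mod 103)
7^2 ≡ 7^2 = 49 ≡ 49 (mod 103)
7^4 ≡ 49^2 = 2401 ≡ 32 (mod 103)
7^8 ≡ 32^2 = 1024 ≡ 97 (mod 103)
7^16 ≡ 97^2 = 9409 ≡ 36 (mod 103)
7^32 ≡ 36^2 = 1296 ≡ 60 (mod 103)
51 = 32 + 16 + 2 + 1 in binary powers of 2.
So 7^51 ≡ 60 · 36 · 49 · 7 ≡ 1 (mod 103).
Since 7^d ≡ 1 (mod 103), base 7 does not prove 103 composite.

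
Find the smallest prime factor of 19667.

19667 is odd.
Digit sum 29, not divisible by 3.
Ends in 7: not divisible by 5.
7: 19667 = 7·2809 + 4
11: 19667 = 11·1787 + 10
13: 19667 = 13·1512 + 11
17: 19667 = 17·1156 + 15
19: 19667 = 19·1035 + 2
23: 19667 = 23·855 + 2
29: 19667 = 29·678 + 5
31: 19667 = 31·634 + 13
37: 19667 = 37·531 + 20
41: 19667 = 41·479 + 28
43: 19667 = 43·457 + 16
47: 19667 = 47·418 + 21
53: 19667 = 53·371 + 4
59: 19667 = 59·333 + 20
61: 19667 = 61·322 + 25
67: 19667 = 67·293 + 36
71: 19667 = 71·277

71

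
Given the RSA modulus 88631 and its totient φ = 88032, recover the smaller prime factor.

φ(n) = (p−1)(q−1) = n − (p+q) + 1, so p + q = 88631 − 88032 + 1 = 600.
p and q are the roots of t² − 600t + 88631 = 0.
Discriminant: 600² − 4·88631 = 360000 − 354524 = 5476; √5476 = 74.
q = (600 − 74)/2 = 263, p = (600 + 74)/2 = 337.
Check: 263 · 337 = 88631.

263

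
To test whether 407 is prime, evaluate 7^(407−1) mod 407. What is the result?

81

7^1 ≡ 7 (mod 407)
7^2 ≡ 7^2 = 49 ≡ 49 (mod 407)
7^4 ≡ 49^2 = 2401 ≡ 366 (mod 407)
7^8 ≡ 366^2 = 133956 ≡ 53 (mod 407)
7^16 ≡ 53^2 = 2809 ≡ 367 (mod 407)
7^32 ≡ 367^2 = 134689 ≡ 379 (mod 407)
7^64 ≡ 379^2 = 143641 ≡ 377 (mod 407)
7^128 ≡ 377^2 = 142129 ≡ 86 (mod 407)
7^256 ≡ 86^2 = 7396 ≡ 70 (mod 407)
406 = 256 + 128 + 16 + 4 + 2 in binary powers of 2.
So 7^406 ≡ 70 · 86 · 367 · 366 · 49 ≡ 81 (mod 407).
Since 81 ≠ 1, base 7 is a Fermat witness: 407 is composite.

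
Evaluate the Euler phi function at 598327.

Factor: 598327 = 37 · 103 · 157.
φ(598327) = (37−1) · (103−1) · (157−1) = 36 · 102 · 156 = 572832.

572832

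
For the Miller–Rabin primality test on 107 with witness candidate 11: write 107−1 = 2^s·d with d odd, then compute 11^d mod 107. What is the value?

1

107 − 1 = 106 = 2^1 · 53, so d = 53.
11^1 ≡ 11 (mod 107)
11^2 ≡ 11^2 = 121 ≡ 14 (mod 107)
11^4 ≡ 14^2 = 196 ≡ 89 (mod 107)
11^8 ≡ 89^2 = 7921 ≡ 3 (mod 107)
11^16 ≡ 3^2 = 9 ≡ 9 (mod 107)
11^32 ≡ 9^2 = 81 ≡ 81 (mod 107)
53 = 32 + 16 + 4 + 1 in binary powers of 2.
So 11^53 ≡ 81 · 9 · 89 · 11 ≡ 1 (mod 107).
Since 11^d ≡ 1 (mod 107), base 11 does not prove 107 composite.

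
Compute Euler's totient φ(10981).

10764

Factor: 10981 = 79 · 139.
φ(10981) = (79−1) · (139−1) = 78 · 138 = 10764.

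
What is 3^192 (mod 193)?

3^1 ≡ 3 (mod 193)
3^2 ≡ 3^2 = 9 ≡ 9 (mod 193)
3^4 ≡ 9^2 = 81 ≡ 81 (mod 193)
3^8 ≡ 81^2 = 6561 ≡ 192 (mod 193)
3^16 ≡ 192^2 = 36864 ≡ 1 (mod 193)
3^32 ≡ 1^2 = 1 ≡ 1 (mod 193)
3^64 ≡ 1^2 = 1 ≡ 1 (mod 193)
3^128 ≡ 1^2 = 1 ≡ 1 (mod 193)
192 = 128 + 64 in binary powers of 2.
So 3^192 ≡ 1 · 1 ≡ 1 (mod 193).
Since the result is 1, base 3 gives no evidence that 193 is composite.

1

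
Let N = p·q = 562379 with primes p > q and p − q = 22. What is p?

761

Since p = q + 22, we have 562379 = q(q + 22), so q² + 22q − 562379 = 0.
Discriminant: 22² + 4·562379 = 484 + 2249516 = 2250000; √2250000 = 1500.
q = (−22 + 1500)/2 = 739, and p = q + 22 = 761.
Check: 739 · 761 = 562379.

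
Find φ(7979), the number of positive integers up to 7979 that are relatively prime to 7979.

7800

Factor: 7979 = 79 · 101.
φ(7979) = (79−1) · (101−1) = 78 · 100 = 7800.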